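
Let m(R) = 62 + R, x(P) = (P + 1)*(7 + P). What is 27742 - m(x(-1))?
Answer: 27680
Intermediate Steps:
x(P) = (1 + P)*(7 + P)
27742 - m(x(-1)) = 27742 - (62 + (7 + (-1)**2 + 8*(-1))) = 27742 - (62 + (7 + 1 - 8)) = 27742 - (62 + 0) = 27742 - 1*62 = 27742 - 62 = 27680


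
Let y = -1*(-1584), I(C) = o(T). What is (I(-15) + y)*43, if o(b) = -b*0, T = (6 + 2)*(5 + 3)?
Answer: 68112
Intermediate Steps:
T = 64 (T = 8*8 = 64)
o(b) = 0
I(C) = 0
y = 1584
(I(-15) + y)*43 = (0 + 1584)*43 = 1584*43 = 68112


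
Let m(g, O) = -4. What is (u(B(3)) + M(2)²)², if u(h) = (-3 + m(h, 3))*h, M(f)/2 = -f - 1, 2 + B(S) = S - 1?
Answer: 1296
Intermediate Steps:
B(S) = -3 + S (B(S) = -2 + (S - 1) = -2 + (-1 + S) = -3 + S)
M(f) = -2 - 2*f (M(f) = 2*(-f - 1) = 2*(-1 - f) = -2 - 2*f)
u(h) = -7*h (u(h) = (-3 - 4)*h = -7*h)
(u(B(3)) + M(2)²)² = (-7*(-3 + 3) + (-2 - 2*2)²)² = (-7*0 + (-2 - 4)²)² = (0 + (-6)²)² = (0 + 36)² = 36² = 1296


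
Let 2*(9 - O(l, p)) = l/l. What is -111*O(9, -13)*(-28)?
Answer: 26418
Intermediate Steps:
O(l, p) = 17/2 (O(l, p) = 9 - l/(2*l) = 9 - ½*1 = 9 - ½ = 17/2)
-111*O(9, -13)*(-28) = -111*17/2*(-28) = -1887/2*(-28) = 26418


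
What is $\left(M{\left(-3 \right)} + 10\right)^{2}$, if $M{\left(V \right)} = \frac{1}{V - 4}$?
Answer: $\frac{4761}{49} \approx 97.163$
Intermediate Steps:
$M{\left(V \right)} = \frac{1}{-4 + V}$
$\left(M{\left(-3 \right)} + 10\right)^{2} = \left(\frac{1}{-4 - 3} + 10\right)^{2} = \left(\frac{1}{-7} + 10\right)^{2} = \left(- \frac{1}{7} + 10\right)^{2} = \left(\frac{69}{7}\right)^{2} = \frac{4761}{49}$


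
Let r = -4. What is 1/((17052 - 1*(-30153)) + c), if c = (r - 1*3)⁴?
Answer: 1/49606 ≈ 2.0159e-5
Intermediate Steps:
c = 2401 (c = (-4 - 1*3)⁴ = (-4 - 3)⁴ = (-7)⁴ = 2401)
1/((17052 - 1*(-30153)) + c) = 1/((17052 - 1*(-30153)) + 2401) = 1/((17052 + 30153) + 2401) = 1/(47205 + 2401) = 1/49606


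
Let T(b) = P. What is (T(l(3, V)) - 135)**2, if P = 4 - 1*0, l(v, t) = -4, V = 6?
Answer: 17161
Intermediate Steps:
P = 4 (P = 4 + 0 = 4)
T(b) = 4
(T(l(3, V)) - 135)**2 = (4 - 135)**2 = (-131)**2 = 17161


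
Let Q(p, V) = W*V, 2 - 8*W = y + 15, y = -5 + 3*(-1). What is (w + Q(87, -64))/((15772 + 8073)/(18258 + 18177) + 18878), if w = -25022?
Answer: -182043834/137568755 ≈ -1.3233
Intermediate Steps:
y = -8 (y = -5 - 3 = -8)
W = -5/8 (W = ¼ - (-8 + 15)/8 = ¼ - ⅛*7 = ¼ - 7/8 = -5/8 ≈ -0.62500)
Q(p, V) = -5*V/8
(w + Q(87, -64))/((15772 + 8073)/(18258 + 18177) + 18878) = (-25022 - 5/8*(-64))/((15772 + 8073)/(18258 + 18177) + 18878) = (-25022 + 40)/(23845/36435 + 18878) = -24982/(23845*(1/36435) + 18878) = -24982/(4769/7287 + 18878) = -24982/137568755/7287 = -24982*7287/137568755 = -182043834/137568755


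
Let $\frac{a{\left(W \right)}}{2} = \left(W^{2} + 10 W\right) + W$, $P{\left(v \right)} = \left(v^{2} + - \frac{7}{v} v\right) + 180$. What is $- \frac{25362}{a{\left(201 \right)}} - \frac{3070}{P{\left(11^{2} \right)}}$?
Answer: $- \frac{53112529}{105209028} \approx -0.50483$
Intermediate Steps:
$P{\left(v \right)} = 173 + v^{2}$ ($P{\left(v \right)} = \left(v^{2} - 7\right) + 180 = \left(-7 + v^{2}\right) + 180 = 173 + v^{2}$)
$a{\left(W \right)} = 2 W^{2} + 22 W$ ($a{\left(W \right)} = 2 \left(\left(W^{2} + 10 W\right) + W\right) = 2 \left(W^{2} + 11 W\right) = 2 W^{2} + 22 W$)
$- \frac{25362}{a{\left(201 \right)}} - \frac{3070}{P{\left(11^{2} \right)}} = - \frac{25362}{2 \cdot 201 \left(11 + 201\right)} - \frac{3070}{173 + \left(11^{2}\right)^{2}} = - \frac{25362}{2 \cdot 201 \cdot 212} - \frac{3070}{173 + 121^{2}} = - \frac{25362}{85224} - \frac{3070}{173 + 14641} = \left(-25362\right) \frac{1}{85224} - \frac{3070}{14814} = - \frac{4227}{14204} - \frac{1535}{7407} = - \frac{53112529}{105209028}$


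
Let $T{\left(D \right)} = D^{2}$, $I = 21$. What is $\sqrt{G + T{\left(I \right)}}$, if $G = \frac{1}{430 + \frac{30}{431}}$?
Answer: $\frac{\sqrt{947006452735}}{46340} \approx 21.0$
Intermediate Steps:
$G = \frac{431}{185360}$ ($G = \frac{1}{430 + 30 \cdot \frac{1}{431}} = \frac{1}{430 + \frac{30}{431}} = \frac{1}{\frac{185360}{431}} = \frac{431}{185360} \approx 0.0023252$)
$\sqrt{G + T{\left(I \right)}} = \sqrt{\frac{431}{185360} + 21^{2}} = \sqrt{\frac{431}{185360} + 441} = \sqrt{\frac{81744191}{185360}} = \frac{\sqrt{947006452735}}{46340}$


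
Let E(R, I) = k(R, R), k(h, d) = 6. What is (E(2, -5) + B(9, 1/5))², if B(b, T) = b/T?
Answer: 2601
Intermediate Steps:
E(R, I) = 6
(E(2, -5) + B(9, 1/5))² = (6 + 9/(1/5))² = (6 + 9/(⅕))² = (6 + 9*5)² = (6 + 45)² = 51² = 2601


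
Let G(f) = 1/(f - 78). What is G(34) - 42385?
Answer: -1864941/44 ≈ -42385.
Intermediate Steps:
G(f) = 1/(-78 + f)
G(34) - 42385 = 1/(-78 + 34) - 42385 = 1/(-44) - 42385 = -1/44 - 42385 = -1864941/44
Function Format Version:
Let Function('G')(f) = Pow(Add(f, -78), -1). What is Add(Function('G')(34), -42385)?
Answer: Rational(-1864941, 44) ≈ -42385.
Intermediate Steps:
Function('G')(f) = Pow(Add(-78, f), -1)
Add(Function('G')(34), -42385) = Add(Pow(Add(-78, 34), -1), -42385) = Add(Pow(-44, -1), -42385) = Add(Rational(-1, 44), -42385) = Rational(-1864941, 44)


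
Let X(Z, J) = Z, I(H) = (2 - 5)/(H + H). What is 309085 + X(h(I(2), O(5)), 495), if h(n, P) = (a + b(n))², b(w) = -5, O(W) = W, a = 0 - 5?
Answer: 309185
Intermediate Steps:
a = -5
I(H) = -3/(2*H) (I(H) = -3*1/(2*H) = -3/(2*H))
h(n, P) = 100 (h(n, P) = (-5 - 5)² = (-10)² = 100)
309085 + X(h(I(2), O(5)), 495) = 309085 + 100 = 309185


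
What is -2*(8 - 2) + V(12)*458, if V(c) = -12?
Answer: -5508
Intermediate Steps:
-2*(8 - 2) + V(12)*458 = -2*(8 - 2) - 12*458 = -2*6 - 5496 = -12 - 5496 = -5508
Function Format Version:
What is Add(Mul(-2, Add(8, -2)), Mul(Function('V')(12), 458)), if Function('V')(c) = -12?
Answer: -5508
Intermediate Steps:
Add(Mul(-2, Add(8, -2)), Mul(Function('V')(12), 458)) = Add(Mul(-2, Add(8, -2)), Mul(-12, 458)) = Add(Mul(-2, 6), -5496) = Add(-12, -5496) = -5508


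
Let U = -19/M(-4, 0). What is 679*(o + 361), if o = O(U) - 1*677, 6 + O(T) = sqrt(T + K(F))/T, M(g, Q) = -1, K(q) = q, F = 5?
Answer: -218638 + 1358*sqrt(6)/19 ≈ -2.1846e+5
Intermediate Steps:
U = 19 (U = -19/(-1) = -19*(-1) = 19)
O(T) = -6 + sqrt(5 + T)/T (O(T) = -6 + sqrt(T + 5)/T = -6 + sqrt(5 + T)/T)
o = -683 + 2*sqrt(6)/19 (o = (-6 + sqrt(5 + 19)/19) - 1*677 = (-6 + sqrt(24)/19) - 677 = (-6 + (2*sqrt(6))/19) - 677 = (-6 + 2*sqrt(6)/19) - 677 = -683 + 2*sqrt(6)/19 ≈ -682.74)
679*(o + 361) = 679*((-683 + 2*sqrt(6)/19) + 361) = 679*(-322 + 2*sqrt(6)/19) = -218638 + 1358*sqrt(6)/19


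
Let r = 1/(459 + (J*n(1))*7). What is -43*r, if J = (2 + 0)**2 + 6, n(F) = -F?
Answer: -43/389 ≈ -0.11054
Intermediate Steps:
J = 10 (J = 2**2 + 6 = 4 + 6 = 10)
r = 1/389 (r = 1/(459 + (10*(-1*1))*7) = 1/(459 + (10*(-1))*7) = 1/(459 - 10*7) = 1/(459 - 70) = 1/389 ≈ 0.0025707)
-43*r = -43*1/389 = -43/389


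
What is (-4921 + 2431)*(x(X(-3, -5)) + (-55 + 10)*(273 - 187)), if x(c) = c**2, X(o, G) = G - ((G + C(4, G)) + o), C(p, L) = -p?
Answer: 9514290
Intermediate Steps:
X(o, G) = 4 - o (X(o, G) = G - ((G - 1*4) + o) = G - ((G - 4) + o) = G - ((-4 + G) + o) = G - (-4 + G + o) = G + (4 - G - o) = 4 - o)
(-4921 + 2431)*(x(X(-3, -5)) + (-55 + 10)*(273 - 187)) = (-4921 + 2431)*((4 - 1*(-3))**2 + (-55 + 10)*(273 - 187)) = -2490*((4 + 3)**2 - 45*86) = -2490*(7**2 - 3870) = -2490*(49 - 3870) = -2490*(-3821) = 9514290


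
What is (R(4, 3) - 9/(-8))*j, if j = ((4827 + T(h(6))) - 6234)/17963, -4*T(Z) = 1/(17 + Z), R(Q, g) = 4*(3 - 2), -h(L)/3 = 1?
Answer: -293683/731584 ≈ -0.40143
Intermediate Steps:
h(L) = -3 (h(L) = -3*1 = -3)
R(Q, g) = 4 (R(Q, g) = 4*1 = 4)
T(Z) = -1/(4*(17 + Z))
j = -7163/91448 (j = ((4827 - 1/(68 + 4*(-3))) - 6234)/17963 = ((4827 - 1/(68 - 12)) - 6234)*(1/17963) = ((4827 - 1/56) - 6234)*(1/17963) = (270311/56 - 6234)*(1/17963) = -78793/56*1/17963 = -7163/91448 ≈ -0.078329)
(R(4, 3) - 9/(-8))*j = (4 - 9/(-8))*(-7163/91448) = (4 - 9*(-1/8))*(-7163/91448) = (4 + 9/8)*(-7163/91448) = (41/8)*(-7163/91448) = -293683/731584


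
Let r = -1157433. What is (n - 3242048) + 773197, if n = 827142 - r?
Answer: -484276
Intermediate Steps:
n = 1984575 (n = 827142 - 1*(-1157433) = 827142 + 1157433 = 1984575)
(n - 3242048) + 773197 = (1984575 - 3242048) + 773197 = -1257473 + 773197 = -484276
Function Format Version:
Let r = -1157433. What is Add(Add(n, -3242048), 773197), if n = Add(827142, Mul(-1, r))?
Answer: -484276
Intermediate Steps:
n = 1984575 (n = Add(827142, Mul(-1, -1157433)) = Add(827142, 1157433) = 1984575)
Add(Add(n, -3242048), 773197) = Add(Add(1984575, -3242048), 773197) = Add(-1257473, 773197) = -484276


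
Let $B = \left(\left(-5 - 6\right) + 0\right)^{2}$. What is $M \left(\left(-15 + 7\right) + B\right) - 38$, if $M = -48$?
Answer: $-5462$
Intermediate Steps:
$B = 121$ ($B = \left(\left(-5 - 6\right) + 0\right)^{2} = \left(-11 + 0\right)^{2} = \left(-11\right)^{2} = 121$)
$M \left(\left(-15 + 7\right) + B\right) - 38 = - 48 \left(\left(-15 + 7\right) + 121\right) - 38 = - 48 \left(-8 + 121\right) - 38 = \left(-48\right) 113 - 38 = -5424 - 38 = -5462$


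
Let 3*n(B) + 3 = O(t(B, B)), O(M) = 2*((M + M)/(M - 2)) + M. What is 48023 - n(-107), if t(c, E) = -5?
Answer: 336173/7 ≈ 48025.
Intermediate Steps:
O(M) = M + 4*M/(-2 + M) (O(M) = 2*((2*M)/(-2 + M)) + M = 2*(2*M/(-2 + M)) + M = 4*M/(-2 + M) + M = M + 4*M/(-2 + M))
n(B) = -12/7 (n(B) = -1 + (-5*(2 - 5)/(-2 - 5))/3 = -1 + (-5*(-3)/(-7))/3 = -1 + (-5*(-⅐)*(-3))/3 = -1 + (⅓)*(-15/7) = -1 - 5/7 = -12/7)
48023 - n(-107) = 48023 - 1*(-12/7) = 48023 + 12/7 = 336173/7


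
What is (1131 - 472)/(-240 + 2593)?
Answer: 659/2353 ≈ 0.28007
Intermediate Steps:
(1131 - 472)/(-240 + 2593) = 659/2353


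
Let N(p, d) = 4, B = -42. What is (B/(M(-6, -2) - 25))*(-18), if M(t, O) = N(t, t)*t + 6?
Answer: -756/43 ≈ -17.581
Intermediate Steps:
M(t, O) = 6 + 4*t (M(t, O) = 4*t + 6 = 6 + 4*t)
(B/(M(-6, -2) - 25))*(-18) = -42/((6 + 4*(-6)) - 25)*(-18) = -42/((6 - 24) - 25)*(-18) = -42/(-18 - 25)*(-18) = -42/(-43)*(-18) = -42*(-1/43)*(-18) = (42/43)*(-18) = -756/43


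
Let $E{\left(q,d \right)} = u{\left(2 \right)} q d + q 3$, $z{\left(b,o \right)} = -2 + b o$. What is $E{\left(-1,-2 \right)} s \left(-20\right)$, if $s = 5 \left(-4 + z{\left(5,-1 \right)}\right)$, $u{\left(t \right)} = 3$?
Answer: $3300$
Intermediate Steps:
$E{\left(q,d \right)} = 3 q + 3 d q$ ($E{\left(q,d \right)} = 3 q d + q 3 = 3 d q + 3 q = 3 q + 3 d q$)
$s = -55$ ($s = 5 \left(-4 + \left(-2 + 5 \left(-1\right)\right)\right) = 5 \left(-4 - 7\right) = 5 \left(-11\right) = -55$)
$E{\left(-1,-2 \right)} s \left(-20\right) = 3 \left(-1\right) \left(1 - 2\right) \left(-55\right) \left(-20\right) = 3 \left(-1\right) \left(-1\right) \left(-55\right) \left(-20\right) = 3 \left(-55\right) \left(-20\right) = \left(-165\right) \left(-20\right) = 3300$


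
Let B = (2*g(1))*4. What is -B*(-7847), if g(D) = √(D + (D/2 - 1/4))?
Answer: 31388*√5 ≈ 70186.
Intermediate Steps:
g(D) = √(-¼ + 3*D/2) (g(D) = √(D + (D*(½) - 1*¼)) = √(D + (D/2 - ¼)) = √(D + (-¼ + D/2)) = √(-¼ + 3*D/2))
B = 4*√5 (B = (2*(√(-1 + 6*1)/2))*4 = (2*(√(-1 + 6)/2))*4 = (2*(√5/2))*4 = √5*4 = 4*√5 ≈ 8.9443)
-B*(-7847) = -4*√5*(-7847) = 31388*√5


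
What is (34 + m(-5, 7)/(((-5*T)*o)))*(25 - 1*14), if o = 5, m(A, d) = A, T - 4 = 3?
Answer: 13101/35 ≈ 374.31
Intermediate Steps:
T = 7 (T = 4 + 3 = 7)
(34 + m(-5, 7)/(((-5*T)*o)))*(25 - 1*14) = (34 - 5/(-5*7*5))*(25 - 1*14) = (34 - 5/((-35*5)))*(25 - 14) = (34 - 5/(-175))*11 = (34 - 5*(-1/175))*11 = (34 + 1/35)*11 = (1191/35)*11 = 13101/35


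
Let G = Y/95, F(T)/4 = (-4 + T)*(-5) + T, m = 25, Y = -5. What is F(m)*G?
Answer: 320/19 ≈ 16.842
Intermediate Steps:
F(T) = 80 - 16*T (F(T) = 4*((-4 + T)*(-5) + T) = 4*((20 - 5*T) + T) = 4*(20 - 4*T) = 80 - 16*T)
G = -1/19 (G = -5/95 = -5*1/95 = -1/19 ≈ -0.052632)
F(m)*G = (80 - 16*25)*(-1/19) = (80 - 400)*(-1/19) = -320*(-1/19) = 320/19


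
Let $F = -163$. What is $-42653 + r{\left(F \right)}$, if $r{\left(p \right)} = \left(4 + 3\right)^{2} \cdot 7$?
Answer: $-42310$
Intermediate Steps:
$r{\left(p \right)} = 343$ ($r{\left(p \right)} = 7^{2} \cdot 7 = 49 \cdot 7 = 343$)
$-42653 + r{\left(F \right)} = -42653 + 343 = -42310$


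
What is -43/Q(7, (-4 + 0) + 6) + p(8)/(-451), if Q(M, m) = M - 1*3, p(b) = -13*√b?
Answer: -43/4 + 26*√2/451 ≈ -10.668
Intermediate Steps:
Q(M, m) = -3 + M (Q(M, m) = M - 3 = -3 + M)
-43/Q(7, (-4 + 0) + 6) + p(8)/(-451) = -43/(-3 + 7) - 26*√2/(-451) = -43/4 - 26*√2*(-1/451) = -43*¼ - 26*√2*(-1/451) = -43/4 + 26*√2/451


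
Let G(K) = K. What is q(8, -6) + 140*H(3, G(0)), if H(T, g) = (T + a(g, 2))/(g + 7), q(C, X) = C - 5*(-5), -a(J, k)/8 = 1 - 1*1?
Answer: 93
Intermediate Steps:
a(J, k) = 0 (a(J, k) = -8*(1 - 1*1) = -8*(1 - 1) = -8*0 = 0)
q(C, X) = 25 + C (q(C, X) = C + 25 = 25 + C)
H(T, g) = T/(7 + g) (H(T, g) = (T + 0)/(g + 7) = T/(7 + g))
q(8, -6) + 140*H(3, G(0)) = (25 + 8) + 140*(3/(7 + 0)) = 33 + 140*(3/7) = 33 + 60 = 93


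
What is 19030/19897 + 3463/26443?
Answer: 572113601/526136371 ≈ 1.0874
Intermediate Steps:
19030/19897 + 3463/26443 = 572113601/526136371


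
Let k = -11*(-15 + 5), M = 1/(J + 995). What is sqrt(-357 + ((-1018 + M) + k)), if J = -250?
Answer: 2*I*sqrt(175526470)/745 ≈ 35.567*I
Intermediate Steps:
M = 1/745 (M = 1/(-250 + 995) = 1/745 ≈ 0.0013423)
k = 110 (k = -11*(-10) = 110)
sqrt(-357 + ((-1018 + M) + k)) = sqrt(-357 + ((-1018 + 1/745) + 110)) = sqrt(-357 + (-758409/745 + 110)) = sqrt(-357 - 676459/745) = sqrt(-942424/745) = 2*I*sqrt(175526470)/745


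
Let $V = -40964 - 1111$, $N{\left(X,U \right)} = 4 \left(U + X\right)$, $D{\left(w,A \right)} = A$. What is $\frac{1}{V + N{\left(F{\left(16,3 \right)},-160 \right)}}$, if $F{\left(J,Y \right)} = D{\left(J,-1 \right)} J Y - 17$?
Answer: $- \frac{1}{42975} \approx -2.3269 \cdot 10^{-5}$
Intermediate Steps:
$F{\left(J,Y \right)} = -17 - J Y$ ($F{\left(J,Y \right)} = - J Y - 17 = -17 - J Y$)
$N{\left(X,U \right)} = 4 U + 4 X$
$V = -42075$
$\frac{1}{V + N{\left(F{\left(16,3 \right)},-160 \right)}} = \frac{1}{-42075 + \left(4 \left(-160\right) + 4 \left(-17 - 16 \cdot 3\right)\right)} = \frac{1}{-42075 - \left(640 - 4 \left(-17 - 48\right)\right)} = \frac{1}{-42075 + \left(-640 + 4 \left(-65\right)\right)} = \frac{1}{-42075 - 900} = \frac{1}{-42975} = - \frac{1}{42975}$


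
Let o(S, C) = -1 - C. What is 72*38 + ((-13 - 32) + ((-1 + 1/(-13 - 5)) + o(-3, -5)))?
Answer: 48491/18 ≈ 2693.9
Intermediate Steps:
72*38 + ((-13 - 32) + ((-1 + 1/(-13 - 5)) + o(-3, -5))) = 72*38 + ((-13 - 32) + ((-1 + 1/(-13 - 5)) + (-1 - 1*(-5)))) = 2736 + (-45 + ((-1 + 1/(-18)) + (-1 + 5))) = 2736 + (-45 + ((-1 - 1/18) + 4)) = 2736 + (-45 + (-19/18 + 4)) = 2736 + (-45 + 53/18) = 2736 - 757/18 = 48491/18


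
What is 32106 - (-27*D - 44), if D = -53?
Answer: 30719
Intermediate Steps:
32106 - (-27*D - 44) = 32106 - (-27*(-53) - 44) = 32106 - (1431 - 44) = 32106 - 1*1387 = 32106 - 1387 = 30719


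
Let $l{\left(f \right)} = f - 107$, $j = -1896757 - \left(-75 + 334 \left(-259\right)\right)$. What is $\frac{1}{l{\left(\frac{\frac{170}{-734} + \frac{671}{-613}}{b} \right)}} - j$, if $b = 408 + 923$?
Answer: $\frac{57998026556268943}{32039993269} \approx 1.8102 \cdot 10^{6}$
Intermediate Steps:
$b = 1331$
$j = -1810176$ ($j = -1896757 - \left(-75 - 86506\right) = -1896757 - -86581 = -1896757 + 86581 = -1810176$)
$l{\left(f \right)} = -107 + f$ ($l{\left(f \right)} = f - 107 = -107 + f$)
$\frac{1}{l{\left(\frac{\frac{170}{-734} + \frac{671}{-613}}{b} \right)}} - j = \frac{1}{-107 + \frac{\frac{170}{-734} + \frac{671}{-613}}{1331}} - -1810176 = \frac{1}{-107 + \left(170 \left(- \frac{1}{734}\right) + 671 \left(- \frac{1}{613}\right)\right) \frac{1}{1331}} + 1810176 = \frac{1}{-107 + \left(- \frac{85}{367} - \frac{671}{613}\right) \frac{1}{1331}} + 1810176 = \frac{1}{-107 - \frac{298362}{299436401}} + 1810176 = \frac{1}{- \frac{32039993269}{299436401}} + 1810176 = - \frac{299436401}{32039993269} + 1810176 = \frac{57998026556268943}{32039993269}$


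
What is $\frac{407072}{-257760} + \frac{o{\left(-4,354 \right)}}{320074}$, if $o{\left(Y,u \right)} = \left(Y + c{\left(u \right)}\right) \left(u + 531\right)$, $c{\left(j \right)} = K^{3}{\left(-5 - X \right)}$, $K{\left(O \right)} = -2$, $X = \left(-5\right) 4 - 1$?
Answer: $- \frac{2078602727}{1289098035} \approx -1.6124$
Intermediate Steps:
$X = -21$ ($X = -20 - 1 = -21$)
$c{\left(j \right)} = -8$ ($c{\left(j \right)} = \left(-2\right)^{3} = -8$)
$o{\left(Y,u \right)} = \left(-8 + Y\right) \left(531 + u\right)$ ($o{\left(Y,u \right)} = \left(Y - 8\right) \left(u + 531\right) = \left(-8 + Y\right) \left(531 + u\right)$)
$\frac{407072}{-257760} + \frac{o{\left(-4,354 \right)}}{320074} = \frac{407072}{-257760} + \frac{-4248 - 2832 + 531 \left(-4\right) - 1416}{320074} = 407072 \left(- \frac{1}{257760}\right) + \left(-4248 - 2832 - 2124 - 1416\right) \frac{1}{320074} = - \frac{12721}{8055} - \frac{5310}{160037} = - \frac{2078602727}{1289098035}$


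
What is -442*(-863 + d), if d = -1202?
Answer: 912730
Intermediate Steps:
-442*(-863 + d) = -442*(-863 - 1202) = -442*(-2065) = 912730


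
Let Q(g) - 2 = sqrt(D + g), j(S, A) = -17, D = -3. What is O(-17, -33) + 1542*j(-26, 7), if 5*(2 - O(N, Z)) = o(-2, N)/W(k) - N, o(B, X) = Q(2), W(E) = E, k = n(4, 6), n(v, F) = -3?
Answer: -393229/15 + I/15 ≈ -26215.0 + 0.066667*I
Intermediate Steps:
Q(g) = 2 + sqrt(-3 + g)
k = -3
o(B, X) = 2 + I (o(B, X) = 2 + sqrt(-3 + 2) = 2 + sqrt(-1) = 2 + I)
O(N, Z) = 32/15 + N/5 + I/15 (O(N, Z) = 2 - ((2 + I)/(-3) - N)/5 = 2 - ((2 + I)*(-1/3) - N)/5 = 2 - ((-2/3 - I/3) - N)/5 = 2 - (-2/3 - N - I/3)/5 = 2 + (2/15 + N/5 + I/15) = 32/15 + N/5 + I/15)
O(-17, -33) + 1542*j(-26, 7) = (32/15 + (1/5)*(-17) + I/15) + 1542*(-17) = (32/15 - 17/5 + I/15) - 26214 = (-19/15 + I/15) - 26214 = -393229/15 + I/15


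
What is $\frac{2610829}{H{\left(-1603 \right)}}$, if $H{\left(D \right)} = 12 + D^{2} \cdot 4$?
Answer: $\frac{2610829}{10278448} \approx 0.25401$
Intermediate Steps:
$H{\left(D \right)} = 12 + 4 D^{2}$
$\frac{2610829}{H{\left(-1603 \right)}} = \frac{2610829}{12 + 4 \left(-1603\right)^{2}} = \frac{2610829}{12 + 4 \cdot 2569609} = \frac{2610829}{12 + 10278436} = \frac{2610829}{10278448}$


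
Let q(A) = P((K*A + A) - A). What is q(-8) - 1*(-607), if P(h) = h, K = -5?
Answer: 647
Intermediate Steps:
q(A) = -5*A (q(A) = (-5*A + A) - A = -4*A - A = -5*A)
q(-8) - 1*(-607) = -5*(-8) - 1*(-607) = 40 + 607 = 647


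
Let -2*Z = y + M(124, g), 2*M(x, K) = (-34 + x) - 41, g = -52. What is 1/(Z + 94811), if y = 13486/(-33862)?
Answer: 67724/6420164031 ≈ 1.0549e-5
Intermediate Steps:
M(x, K) = -75/2 + x/2 (M(x, K) = ((-34 + x) - 41)/2 = (-75 + x)/2 = -75/2 + x/2)
y = -6743/16931 (y = 13486*(-1/33862) = -6743/16931 ≈ -0.39826)
Z = -816133/67724 (Z = -(-6743/16931 + (-75/2 + (½)*124))/2 = -(-6743/16931 + (-75/2 + 62))/2 = -(-6743/16931 + 49/2)/2 = -½*816133/33862 = -816133/67724 ≈ -12.051)
1/(Z + 94811) = 1/(-816133/67724 + 94811) = 1/(6420164031/67724) = 67724/6420164031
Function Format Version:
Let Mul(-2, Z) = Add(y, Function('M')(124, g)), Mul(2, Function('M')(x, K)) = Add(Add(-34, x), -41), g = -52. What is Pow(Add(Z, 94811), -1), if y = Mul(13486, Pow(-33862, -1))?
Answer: Rational(67724, 6420164031) ≈ 1.0549e-5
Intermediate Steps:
Function('M')(x, K) = Add(Rational(-75, 2), Mul(Rational(1, 2), x)) (Function('M')(x, K) = Mul(Rational(1, 2), Add(Add(-34, x), -41)) = Mul(Rational(1, 2), Add(-75, x)) = Add(Rational(-75, 2), Mul(Rational(1, 2), x)))
y = Rational(-6743, 16931) (y = Mul(13486, Rational(-1, 33862)) = Rational(-6743, 16931) ≈ -0.39826)
Z = Rational(-816133, 67724) (Z = Mul(Rational(-1, 2), Add(Rational(-6743, 16931), Add(Rational(-75, 2), Mul(Rational(1, 2), 124)))) = Mul(Rational(-1, 2), Add(Rational(-6743, 16931), Add(Rational(-75, 2), 62))) = Mul(Rational(-1, 2), Add(Rational(-6743, 16931), Rational(49, 2))) = Mul(Rational(-1, 2), Rational(816133, 33862)) = Rational(-816133, 67724) ≈ -12.051)
Pow(Add(Z, 94811), -1) = Pow(Add(Rational(-816133, 67724), 94811), -1) = Pow(Rational(6420164031, 67724), -1) = Rational(67724, 6420164031)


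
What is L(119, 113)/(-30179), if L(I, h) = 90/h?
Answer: -90/3410227 ≈ -2.6391e-5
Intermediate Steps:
L(119, 113)/(-30179) = (90/113)/(-30179) = (90*(1/113))*(-1/30179) = (90/113)*(-1/30179) = -90/3410227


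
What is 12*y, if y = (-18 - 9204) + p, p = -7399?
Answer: -199452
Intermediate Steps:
y = -16621 (y = (-18 - 9204) - 7399 = -9222 - 7399 = -16621)
12*y = 12*(-16621) = -199452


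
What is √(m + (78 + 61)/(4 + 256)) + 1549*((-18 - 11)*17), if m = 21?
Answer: -763657 + √363935/130 ≈ -7.6365e+5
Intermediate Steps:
√(m + (78 + 61)/(4 + 256)) + 1549*((-18 - 11)*17) = √(21 + (78 + 61)/(4 + 256)) + 1549*((-18 - 11)*17) = √(21 + 139/260) + 1549*(-29*17) = √(21 + 139*(1/260)) + 1549*(-493) = √(21 + 139/260) - 763657 = √(5599/260) - 763657 = √363935/130 - 763657 = -763657 + √363935/130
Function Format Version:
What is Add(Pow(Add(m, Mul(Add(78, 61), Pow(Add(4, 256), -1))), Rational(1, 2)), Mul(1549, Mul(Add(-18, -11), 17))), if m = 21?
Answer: Add(-763657, Mul(Rational(1, 130), Pow(363935, Rational(1, 2)))) ≈ -7.6365e+5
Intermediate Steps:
Add(Pow(Add(m, Mul(Add(78, 61), Pow(Add(4, 256), -1))), Rational(1, 2)), Mul(1549, Mul(Add(-18, -11), 17))) = Add(Pow(Add(21, Mul(Add(78, 61), Pow(Add(4, 256), -1))), Rational(1, 2)), Mul(1549, Mul(Add(-18, -11), 17))) = Add(Pow(Add(21, Mul(139, Pow(260, -1))), Rational(1, 2)), Mul(1549, Mul(-29, 17))) = Add(Pow(Add(21, Mul(139, Rational(1, 260))), Rational(1, 2)), Mul(1549, -493)) = Add(Pow(Add(21, Rational(139, 260)), Rational(1, 2)), -763657) = Add(Pow(Rational(5599, 260), Rational(1, 2)), -763657) = Add(Mul(Rational(1, 130), Pow(363935, Rational(1, 2))), -763657) = Add(-763657, Mul(Rational(1, 130), Pow(363935, Rational(1, 2))))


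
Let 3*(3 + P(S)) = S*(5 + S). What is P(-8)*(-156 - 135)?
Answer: -1455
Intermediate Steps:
P(S) = -3 + S*(5 + S)/3 (P(S) = -3 + (S*(5 + S))/3 = -3 + S*(5 + S)/3)
P(-8)*(-156 - 135) = (-3 + (⅓)*(-8)² + (5/3)*(-8))*(-156 - 135) = (-3 + (⅓)*64 - 40/3)*(-291) = (-3 + 64/3 - 40/3)*(-291) = 5*(-291) = -1455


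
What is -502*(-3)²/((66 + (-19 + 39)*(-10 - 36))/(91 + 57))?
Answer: 334332/427 ≈ 782.98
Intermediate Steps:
-502*(-3)²/((66 + (-19 + 39)*(-10 - 36))/(91 + 57)) = -4518/((66 + 20*(-46))/148) = -4518/((66 - 920)*(1/148)) = -4518/((-854*1/148)) = -4518/(-427/74) = -4518*(-74)/427 = -502*(-666/427) = 334332/427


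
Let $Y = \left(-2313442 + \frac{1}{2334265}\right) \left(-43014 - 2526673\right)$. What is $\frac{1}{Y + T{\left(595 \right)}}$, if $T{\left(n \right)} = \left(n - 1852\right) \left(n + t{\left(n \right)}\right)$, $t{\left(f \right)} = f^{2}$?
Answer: $\frac{2334265}{13875749019440264523} \approx 1.6823 \cdot 10^{-13}$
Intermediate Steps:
$T{\left(n \right)} = \left(-1852 + n\right) \left(n + n^{2}\right)$ ($T{\left(n \right)} = \left(n - 1852\right) \left(n + n^{2}\right) = \left(-1852 + n\right) \left(n + n^{2}\right)$)
$Y = \frac{13876789535197519623}{2334265}$ ($Y = \left(-2313442 + \frac{1}{2334265}\right) \left(-2569687\right) = \left(- \frac{5400186690129}{2334265}\right) \left(-2569687\right) = \frac{13876789535197519623}{2334265} \approx 5.9448 \cdot 10^{12}$)
$\frac{1}{Y + T{\left(595 \right)}} = \frac{1}{\frac{13876789535197519623}{2334265} + 595 \left(-1852 + 595^{2} - 1101345\right)} = \frac{1}{\frac{13876789535197519623}{2334265} + 595 \left(-1852 + 354025 - 1101345\right)} = \frac{1}{\frac{13876789535197519623}{2334265} + 595 \left(-749172\right)} = \frac{1}{\frac{13876789535197519623}{2334265} - 445757340} = \frac{1}{\frac{13875749019440264523}{2334265}} = \frac{2334265}{13875749019440264523}$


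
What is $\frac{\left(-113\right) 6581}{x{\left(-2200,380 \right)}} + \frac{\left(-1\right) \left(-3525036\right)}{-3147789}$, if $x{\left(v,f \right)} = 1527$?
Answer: $- \frac{782081821063}{1602224601} \approx -488.12$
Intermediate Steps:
$\frac{\left(-113\right) 6581}{x{\left(-2200,380 \right)}} + \frac{\left(-1\right) \left(-3525036\right)}{-3147789} = \frac{\left(-113\right) 6581}{1527} + \frac{\left(-1\right) \left(-3525036\right)}{-3147789} = \left(-743653\right) \frac{1}{1527} + 3525036 \left(- \frac{1}{3147789}\right) = - \frac{743653}{1527} - \frac{1175012}{1049263} = - \frac{782081821063}{1602224601}$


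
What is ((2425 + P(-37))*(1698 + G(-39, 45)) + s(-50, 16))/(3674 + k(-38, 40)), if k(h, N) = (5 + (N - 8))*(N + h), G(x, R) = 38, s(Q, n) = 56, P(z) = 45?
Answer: 1071994/937 ≈ 1144.1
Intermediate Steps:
k(h, N) = (-3 + N)*(N + h) (k(h, N) = (5 + (-8 + N))*(N + h) = (-3 + N)*(N + h))
((2425 + P(-37))*(1698 + G(-39, 45)) + s(-50, 16))/(3674 + k(-38, 40)) = ((2425 + 45)*(1698 + 38) + 56)/(3674 + (40² - 3*40 - 3*(-38) + 40*(-38))) = (2470*1736 + 56)/(3674 + (1600 - 120 + 114 - 1520)) = (4287920 + 56)/(3674 + 74) = 4287976/3748 = 4287976*(1/3748) = 1071994/937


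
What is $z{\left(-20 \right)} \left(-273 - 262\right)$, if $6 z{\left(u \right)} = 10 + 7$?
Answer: $- \frac{9095}{6} \approx -1515.8$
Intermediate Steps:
$z{\left(u \right)} = \frac{17}{6}$ ($z{\left(u \right)} = \frac{10 + 7}{6} = \frac{1}{6} \cdot 17 = \frac{17}{6}$)
$z{\left(-20 \right)} \left(-273 - 262\right) = \frac{17 \left(-273 - 262\right)}{6} = \frac{17}{6} \left(-535\right) = - \frac{9095}{6}$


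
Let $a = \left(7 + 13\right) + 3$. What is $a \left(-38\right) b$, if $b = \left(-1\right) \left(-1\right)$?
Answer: $-874$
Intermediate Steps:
$a = 23$ ($a = 20 + 3 = 23$)
$b = 1$
$a \left(-38\right) b = 23 \left(-38\right) 1 = \left(-874\right) 1 = -874$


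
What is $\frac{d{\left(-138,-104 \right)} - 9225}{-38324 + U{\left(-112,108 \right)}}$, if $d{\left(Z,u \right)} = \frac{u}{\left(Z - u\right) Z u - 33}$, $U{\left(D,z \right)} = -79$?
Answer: $\frac{4501809121}{18740702403} \approx 0.24022$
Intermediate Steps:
$d{\left(Z,u \right)} = \frac{u}{-33 + Z u \left(Z - u\right)}$ ($d{\left(Z,u \right)} = \frac{u}{Z \left(Z - u\right) u - 33} = \frac{u}{Z u \left(Z - u\right) - 33} = \frac{u}{-33 + Z u \left(Z - u\right)}$)
$\frac{d{\left(-138,-104 \right)} - 9225}{-38324 + U{\left(-112,108 \right)}} = \frac{\left(-1\right) \left(-104\right) \frac{1}{33 - 138 \left(-104\right)^{2} - - 104 \left(-138\right)^{2}} - 9225}{-38324 - 79} = \frac{\left(-1\right) \left(-104\right) \frac{1}{33 - 1492608 - \left(-104\right) 19044} - 9225}{-38403} = \left(\left(-1\right) \left(-104\right) \frac{1}{33 - 1492608 + 1980576} - 9225\right) \left(- \frac{1}{38403}\right) = \left(\left(-1\right) \left(-104\right) \frac{1}{488001} - 9225\right) \left(- \frac{1}{38403}\right) = \left(\frac{104}{488001} - 9225\right) \left(- \frac{1}{38403}\right) = \left(- \frac{4501809121}{488001}\right) \left(- \frac{1}{38403}\right) = \frac{4501809121}{18740702403}$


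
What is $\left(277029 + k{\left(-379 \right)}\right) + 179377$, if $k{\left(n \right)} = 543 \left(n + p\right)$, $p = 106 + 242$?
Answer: $439573$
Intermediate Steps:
$p = 348$
$k{\left(n \right)} = 188964 + 543 n$ ($k{\left(n \right)} = 543 \left(n + 348\right) = 543 \left(348 + n\right) = 188964 + 543 n$)
$\left(277029 + k{\left(-379 \right)}\right) + 179377 = \left(277029 + \left(188964 + 543 \left(-379\right)\right)\right) + 179377 = \left(277029 + \left(188964 - 205797\right)\right) + 179377 = \left(277029 - 16833\right) + 179377 = 260196 + 179377 = 439573$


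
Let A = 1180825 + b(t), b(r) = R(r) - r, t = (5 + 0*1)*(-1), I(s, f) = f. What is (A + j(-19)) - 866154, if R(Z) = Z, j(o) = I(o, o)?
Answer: 314652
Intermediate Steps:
j(o) = o
t = -5 (t = (5 + 0)*(-1) = 5*(-1) = -5)
b(r) = 0 (b(r) = r - r = 0)
A = 1180825 (A = 1180825 + 0 = 1180825)
(A + j(-19)) - 866154 = (1180825 - 19) - 866154 = 1180806 - 866154 = 314652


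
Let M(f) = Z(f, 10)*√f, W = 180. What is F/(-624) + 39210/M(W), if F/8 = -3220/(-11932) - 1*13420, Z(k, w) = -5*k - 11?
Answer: 13343685/77558 - 1307*√5/911 ≈ 168.84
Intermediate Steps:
Z(k, w) = -11 - 5*k
M(f) = √f*(-11 - 5*f) (M(f) = (-11 - 5*f)*√f = √f*(-11 - 5*f))
F = -320248440/2983 (F = 8*(-3220/(-11932) - 1*13420) = 8*(-3220*(-1/11932) - 13420) = 8*(805/2983 - 13420) = 8*(-40031055/2983) = -320248440/2983 ≈ -1.0736e+5)
F/(-624) + 39210/M(W) = -320248440/2983/(-624) + 39210/((√180*(-11 - 5*180))) = -320248440/2983*(-1/624) + 39210/(((6*√5)*(-11 - 900))) = 13343685/77558 + 39210/(((6*√5)*(-911))) = 13343685/77558 + 39210/((-5466*√5)) = 13343685/77558 + 39210*(-√5/27330) = 13343685/77558 - 1307*√5/911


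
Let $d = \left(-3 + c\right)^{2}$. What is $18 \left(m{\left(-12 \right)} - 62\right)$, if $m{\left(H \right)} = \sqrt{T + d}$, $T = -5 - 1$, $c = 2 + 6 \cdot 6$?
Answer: $-1116 + 18 \sqrt{1219} \approx -487.54$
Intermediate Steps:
$c = 38$ ($c = 2 + 36 = 38$)
$T = -6$ ($T = -5 - 1 = -6$)
$d = 1225$ ($d = \left(-3 + 38\right)^{2} = 35^{2} = 1225$)
$m{\left(H \right)} = \sqrt{1219}$ ($m{\left(H \right)} = \sqrt{-6 + 1225} = \sqrt{1219}$)
$18 \left(m{\left(-12 \right)} - 62\right) = 18 \left(\sqrt{1219} - 62\right) = 18 \left(-62 + \sqrt{1219}\right) = -1116 + 18 \sqrt{1219}$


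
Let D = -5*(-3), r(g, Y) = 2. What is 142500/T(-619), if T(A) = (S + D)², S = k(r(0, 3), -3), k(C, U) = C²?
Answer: 7500/19 ≈ 394.74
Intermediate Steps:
D = 15
S = 4 (S = 2² = 4)
T(A) = 361 (T(A) = (4 + 15)² = 19² = 361)
142500/T(-619) = 142500/361 = 142500*(1/361) = 7500/19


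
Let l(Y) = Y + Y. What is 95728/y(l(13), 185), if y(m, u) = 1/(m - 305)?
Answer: -26708112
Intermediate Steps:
l(Y) = 2*Y
y(m, u) = 1/(-305 + m)
95728/y(l(13), 185) = 95728/(1/(-305 + 2*13)) = 95728/(1/(-305 + 26)) = 95728/(1/(-279)) = 95728/(-1/279) = 95728*(-279) = -26708112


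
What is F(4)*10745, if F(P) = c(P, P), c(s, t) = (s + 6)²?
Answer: 1074500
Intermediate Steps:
c(s, t) = (6 + s)²
F(P) = (6 + P)²
F(4)*10745 = (6 + 4)²*10745 = 10²*10745 = 100*10745 = 1074500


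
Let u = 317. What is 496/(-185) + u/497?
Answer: -187867/91945 ≈ -2.0433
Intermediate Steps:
496/(-185) + u/497 = 496/(-185) + 317/497 = 496*(-1/185) + 317*(1/497) = -496/185 + 317/497 = -187867/91945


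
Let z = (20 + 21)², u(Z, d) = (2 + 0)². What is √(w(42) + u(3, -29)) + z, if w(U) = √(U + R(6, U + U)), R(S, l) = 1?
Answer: 1681 + √(4 + √43) ≈ 1684.3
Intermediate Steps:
u(Z, d) = 4 (u(Z, d) = 2² = 4)
w(U) = √(1 + U) (w(U) = √(U + 1) = √(1 + U))
z = 1681 (z = 41² = 1681)
√(w(42) + u(3, -29)) + z = √(√(1 + 42) + 4) + 1681 = √(√43 + 4) + 1681 = √(4 + √43) + 1681 = 1681 + √(4 + √43)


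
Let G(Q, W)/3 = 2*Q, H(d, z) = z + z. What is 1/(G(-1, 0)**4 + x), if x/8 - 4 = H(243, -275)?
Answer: -1/3072 ≈ -0.00032552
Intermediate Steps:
H(d, z) = 2*z
G(Q, W) = 6*Q (G(Q, W) = 3*(2*Q) = 6*Q)
x = -4368 (x = 32 + 8*(2*(-275)) = 32 + 8*(-550) = 32 - 4400 = -4368)
1/(G(-1, 0)**4 + x) = 1/((6*(-1))**4 - 4368) = 1/((-6)**4 - 4368) = 1/(1296 - 4368) = 1/(-3072) = -1/3072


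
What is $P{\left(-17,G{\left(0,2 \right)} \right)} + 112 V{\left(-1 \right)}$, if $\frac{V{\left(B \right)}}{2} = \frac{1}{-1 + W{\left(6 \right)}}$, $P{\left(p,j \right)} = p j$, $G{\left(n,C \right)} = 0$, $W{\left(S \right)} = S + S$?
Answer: $\frac{224}{11} \approx 20.364$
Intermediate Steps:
$W{\left(S \right)} = 2 S$
$P{\left(p,j \right)} = j p$
$V{\left(B \right)} = \frac{2}{11}$ ($V{\left(B \right)} = \frac{2}{-1 + 2 \cdot 6} = \frac{2}{-1 + 12} = \frac{2}{11}$)
$P{\left(-17,G{\left(0,2 \right)} \right)} + 112 V{\left(-1 \right)} = 0 \left(-17\right) + 112 \cdot \frac{2}{11} = 0 + \frac{224}{11} = \frac{224}{11}$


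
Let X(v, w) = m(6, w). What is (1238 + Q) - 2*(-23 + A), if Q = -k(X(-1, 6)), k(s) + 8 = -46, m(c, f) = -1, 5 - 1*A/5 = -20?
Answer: 1088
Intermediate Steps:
A = 125 (A = 25 - 5*(-20) = 25 + 100 = 125)
X(v, w) = -1
k(s) = -54 (k(s) = -8 - 46 = -54)
Q = 54 (Q = -1*(-54) = 54)
(1238 + Q) - 2*(-23 + A) = (1238 + 54) - 2*(-23 + 125) = 1292 - 2*102 = 1292 - 204 = 1088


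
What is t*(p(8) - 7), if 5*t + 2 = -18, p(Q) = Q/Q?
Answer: 24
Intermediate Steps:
p(Q) = 1
t = -4 (t = -⅖ + (⅕)*(-18) = -⅖ - 18/5 = -4)
t*(p(8) - 7) = -4*(1 - 7) = -4*(-6) = 24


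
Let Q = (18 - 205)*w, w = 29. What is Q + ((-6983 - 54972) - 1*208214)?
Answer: -275592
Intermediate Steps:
Q = -5423 (Q = (18 - 205)*29 = -187*29 = -5423)
Q + ((-6983 - 54972) - 1*208214) = -5423 + ((-6983 - 54972) - 1*208214) = -5423 + (-61955 - 208214) = -5423 - 270169 = -275592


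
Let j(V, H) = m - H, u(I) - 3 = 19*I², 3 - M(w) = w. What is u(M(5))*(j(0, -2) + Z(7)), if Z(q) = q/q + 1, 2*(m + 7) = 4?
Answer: -79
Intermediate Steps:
m = -5 (m = -7 + (½)*4 = -7 + 2 = -5)
M(w) = 3 - w
u(I) = 3 + 19*I²
j(V, H) = -5 - H
Z(q) = 2 (Z(q) = 1 + 1 = 2)
u(M(5))*(j(0, -2) + Z(7)) = (3 + 19*(3 - 1*5)²)*((-5 - 1*(-2)) + 2) = (3 + 19*(3 - 5)²)*((-5 + 2) + 2) = (3 + 19*(-2)²)*(-3 + 2) = (3 + 19*4)*(-1) = (3 + 76)*(-1) = 79*(-1) = -79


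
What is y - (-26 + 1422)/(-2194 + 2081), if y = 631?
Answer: 72699/113 ≈ 643.35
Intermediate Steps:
y - (-26 + 1422)/(-2194 + 2081) = 631 - (-26 + 1422)/(-2194 + 2081) = 631 - 1396/(-113) = 631 - 1396*(-1)/113 = 631 - 1*(-1396/113) = 631 + 1396/113 = 72699/113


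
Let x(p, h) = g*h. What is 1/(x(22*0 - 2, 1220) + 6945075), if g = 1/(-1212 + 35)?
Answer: 1177/8174352055 ≈ 1.4399e-7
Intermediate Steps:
g = -1/1177 (g = 1/(-1177) = -1/1177 ≈ -0.00084962)
x(p, h) = -h/1177
1/(x(22*0 - 2, 1220) + 6945075) = 1/(-1/1177*1220 + 6945075) = 1/(-1220/1177 + 6945075) = 1/(8174352055/1177) = 1177/8174352055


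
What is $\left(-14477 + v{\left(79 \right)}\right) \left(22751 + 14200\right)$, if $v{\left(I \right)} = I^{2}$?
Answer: $-304328436$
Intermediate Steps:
$\left(-14477 + v{\left(79 \right)}\right) \left(22751 + 14200\right) = \left(-14477 + 79^{2}\right) \left(22751 + 14200\right) = \left(-14477 + 6241\right) 36951 = \left(-8236\right) 36951 = -304328436$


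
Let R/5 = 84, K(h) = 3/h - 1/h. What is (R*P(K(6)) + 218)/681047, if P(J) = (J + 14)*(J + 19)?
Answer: 349814/2043141 ≈ 0.17121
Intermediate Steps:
K(h) = 2/h
R = 420 (R = 5*84 = 420)
P(J) = (14 + J)*(19 + J)
(R*P(K(6)) + 218)/681047 = (420*(266 + (2/6)² + 33*(2/6)) + 218)/681047 = (420*(266 + (2*(⅙))² + 33*(2*(⅙))) + 218)*(1/681047) = (420*(266 + (⅓)² + 33*(⅓)) + 218)*(1/681047) = (420*(266 + ⅑ + 11) + 218)*(1/681047) = (420*(2494/9) + 218)*(1/681047) = (349160/3 + 218)*(1/681047) = (349814/3)*(1/681047) = 349814/2043141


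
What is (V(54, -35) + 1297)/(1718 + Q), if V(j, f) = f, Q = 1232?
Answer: 631/1475 ≈ 0.42780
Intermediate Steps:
(V(54, -35) + 1297)/(1718 + Q) = (-35 + 1297)/(1718 + 1232) = 1262/2950 = 1262*(1/2950) = 631/1475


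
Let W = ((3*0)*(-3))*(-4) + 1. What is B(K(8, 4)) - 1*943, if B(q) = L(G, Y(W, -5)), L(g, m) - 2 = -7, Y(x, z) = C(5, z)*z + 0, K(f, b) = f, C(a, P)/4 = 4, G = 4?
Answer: -948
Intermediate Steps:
C(a, P) = 16 (C(a, P) = 4*4 = 16)
W = 1 (W = (0*(-3))*(-4) + 1 = 0*(-4) + 1 = 0 + 1 = 1)
Y(x, z) = 16*z (Y(x, z) = 16*z + 0 = 16*z)
L(g, m) = -5 (L(g, m) = 2 - 7 = -5)
B(q) = -5
B(K(8, 4)) - 1*943 = -5 - 1*943 = -5 - 943 = -948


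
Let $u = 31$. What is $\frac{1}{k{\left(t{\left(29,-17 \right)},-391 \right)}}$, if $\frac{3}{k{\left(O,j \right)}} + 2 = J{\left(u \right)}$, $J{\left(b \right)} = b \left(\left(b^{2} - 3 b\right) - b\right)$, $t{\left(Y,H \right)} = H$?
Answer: $\frac{25945}{3} \approx 8648.3$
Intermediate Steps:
$J{\left(b \right)} = b \left(b^{2} - 4 b\right)$
$k{\left(O,j \right)} = \frac{3}{25945}$ ($k{\left(O,j \right)} = \frac{3}{-2 + 31^{2} \left(-4 + 31\right)} = \frac{3}{-2 + 961 \cdot 27} = \frac{3}{-2 + 25947} = \frac{3}{25945}$)
$\frac{1}{k{\left(t{\left(29,-17 \right)},-391 \right)}} = \frac{1}{\frac{3}{25945}} = \frac{25945}{3}$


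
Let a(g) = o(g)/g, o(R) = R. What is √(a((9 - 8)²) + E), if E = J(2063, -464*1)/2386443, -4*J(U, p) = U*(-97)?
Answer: √23257994264169/4772886 ≈ 1.0104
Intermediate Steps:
J(U, p) = 97*U/4 (J(U, p) = -U*(-97)/4 = -(-97)*U/4 = 97*U/4)
a(g) = 1 (a(g) = g/g = 1)
E = 200111/9545772 (E = ((97/4)*2063)/2386443 = (200111/4)*(1/2386443) = 200111/9545772 ≈ 0.020963)
√(a((9 - 8)²) + E) = √(1 + 200111/9545772) = √(9745883/9545772) = √23257994264169/4772886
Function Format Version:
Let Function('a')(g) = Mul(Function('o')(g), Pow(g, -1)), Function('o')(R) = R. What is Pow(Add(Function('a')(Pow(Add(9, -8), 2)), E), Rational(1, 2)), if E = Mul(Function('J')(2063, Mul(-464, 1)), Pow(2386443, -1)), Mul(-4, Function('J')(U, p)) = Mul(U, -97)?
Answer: Mul(Rational(1, 4772886), Pow(23257994264169, Rational(1, 2))) ≈ 1.0104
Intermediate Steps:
Function('J')(U, p) = Mul(Rational(97, 4), U) (Function('J')(U, p) = Mul(Rational(-1, 4), Mul(U, -97)) = Mul(Rational(-1, 4), Mul(-97, U)) = Mul(Rational(97, 4), U))
Function('a')(g) = 1 (Function('a')(g) = Mul(g, Pow(g, -1)) = 1)
E = Rational(200111, 9545772) (E = Mul(Mul(Rational(97, 4), 2063), Pow(2386443, -1)) = Mul(Rational(200111, 4), Rational(1, 2386443)) = Rational(200111, 9545772) ≈ 0.020963)
Pow(Add(Function('a')(Pow(Add(9, -8), 2)), E), Rational(1, 2)) = Pow(Add(1, Rational(200111, 9545772)), Rational(1, 2)) = Pow(Rational(9745883, 9545772), Rational(1, 2)) = Mul(Rational(1, 4772886), Pow(23257994264169, Rational(1, 2)))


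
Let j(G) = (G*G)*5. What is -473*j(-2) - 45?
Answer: -9505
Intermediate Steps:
j(G) = 5*G**2 (j(G) = G**2*5 = 5*G**2)
-473*j(-2) - 45 = -2365*(-2)**2 - 45 = -2365*4 - 45 = -473*20 - 45 = -9460 - 45 = -9505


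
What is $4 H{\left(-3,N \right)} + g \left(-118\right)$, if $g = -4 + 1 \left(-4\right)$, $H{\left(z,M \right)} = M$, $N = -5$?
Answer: $924$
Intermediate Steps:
$g = -8$ ($g = -4 - 4 = -8$)
$4 H{\left(-3,N \right)} + g \left(-118\right) = 4 \left(-5\right) - -944 = -20 + 944 = 924$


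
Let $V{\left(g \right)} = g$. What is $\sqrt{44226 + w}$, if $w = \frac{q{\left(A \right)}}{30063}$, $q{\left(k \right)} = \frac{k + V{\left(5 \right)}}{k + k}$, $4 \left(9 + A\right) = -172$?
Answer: $\frac{\sqrt{108080907531072762}}{1563276} \approx 210.3$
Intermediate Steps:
$A = -52$ ($A = -9 + \frac{1}{4} \left(-172\right) = -9 - 43 = -52$)
$q{\left(k \right)} = \frac{5 + k}{2 k}$ ($q{\left(k \right)} = \frac{k + 5}{k + k} = \frac{5 + k}{2 k}$)
$w = \frac{47}{3126552}$ ($w = \frac{\frac{1}{2} \frac{1}{-52} \left(5 - 52\right)}{30063} = \frac{1}{2} \left(- \frac{1}{52}\right) \left(-47\right) \frac{1}{30063} = \frac{47}{104} \cdot \frac{1}{30063} = \frac{47}{3126552} \approx 1.5033 \cdot 10^{-5}$)
$\sqrt{44226 + w} = \sqrt{44226 + \frac{47}{3126552}} = \sqrt{\frac{138274888799}{3126552}} = \frac{\sqrt{108080907531072762}}{1563276}$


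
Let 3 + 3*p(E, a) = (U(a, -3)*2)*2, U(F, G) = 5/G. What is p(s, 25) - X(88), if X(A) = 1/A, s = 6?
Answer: -2561/792 ≈ -3.2336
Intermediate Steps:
U(F, G) = 5/G
p(E, a) = -29/9 (p(E, a) = -1 + (((5/(-3))*2)*2)/3 = -1 + (((5*(-⅓))*2)*2)/3 = -1 + (-5/3*2*2)/3 = -1 + (-10/3*2)/3 = -1 + (⅓)*(-20/3) = -1 - 20/9 = -29/9)
p(s, 25) - X(88) = -29/9 - 1/88 = -2561/792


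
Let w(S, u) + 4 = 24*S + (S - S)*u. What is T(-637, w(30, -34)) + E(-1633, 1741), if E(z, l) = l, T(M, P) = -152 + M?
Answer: 952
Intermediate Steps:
w(S, u) = -4 + 24*S (w(S, u) = -4 + (24*S + (S - S)*u) = -4 + (24*S + 0*u) = -4 + (24*S + 0) = -4 + 24*S)
T(-637, w(30, -34)) + E(-1633, 1741) = (-152 - 637) + 1741 = -789 + 1741 = 952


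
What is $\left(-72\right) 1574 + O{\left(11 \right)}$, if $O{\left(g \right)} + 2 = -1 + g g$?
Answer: $-113210$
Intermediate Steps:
$O{\left(g \right)} = -3 + g^{2}$ ($O{\left(g \right)} = -2 + \left(-1 + g g\right) = -2 + \left(-1 + g^{2}\right) = -3 + g^{2}$)
$\left(-72\right) 1574 + O{\left(11 \right)} = \left(-72\right) 1574 - \left(3 - 11^{2}\right) = -113328 + \left(-3 + 121\right) = -113328 + 118 = -113210$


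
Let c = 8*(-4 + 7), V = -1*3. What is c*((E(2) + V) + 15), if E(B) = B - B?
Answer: 288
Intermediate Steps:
E(B) = 0
V = -3
c = 24 (c = 8*3 = 24)
c*((E(2) + V) + 15) = 24*((0 - 3) + 15) = 24*(-3 + 15) = 24*12 = 288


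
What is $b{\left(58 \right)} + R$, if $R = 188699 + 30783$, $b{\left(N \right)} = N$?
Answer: $219540$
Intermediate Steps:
$R = 219482$
$b{\left(58 \right)} + R = 58 + 219482 = 219540$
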